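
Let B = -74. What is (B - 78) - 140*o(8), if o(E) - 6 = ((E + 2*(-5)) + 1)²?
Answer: -1132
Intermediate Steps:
o(E) = 6 + (-9 + E)² (o(E) = 6 + ((E + 2*(-5)) + 1)² = 6 + ((E - 10) + 1)² = 6 + ((-10 + E) + 1)² = 6 + (-9 + E)²)
(B - 78) - 140*o(8) = (-74 - 78) - 140*(6 + (-9 + 8)²) = -152 - 140*(6 + (-1)²) = -152 - 140*(6 + 1) = -152 - 140*7 = -152 - 980 = -1132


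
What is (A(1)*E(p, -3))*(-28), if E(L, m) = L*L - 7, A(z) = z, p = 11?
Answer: -3192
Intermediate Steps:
E(L, m) = -7 + L**2 (E(L, m) = L**2 - 7 = -7 + L**2)
(A(1)*E(p, -3))*(-28) = (1*(-7 + 11**2))*(-28) = (1*(-7 + 121))*(-28) = (1*114)*(-28) = 114*(-28) = -3192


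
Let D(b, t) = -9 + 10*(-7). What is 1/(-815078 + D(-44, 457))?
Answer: -1/815157 ≈ -1.2268e-6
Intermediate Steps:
D(b, t) = -79 (D(b, t) = -9 - 70 = -79)
1/(-815078 + D(-44, 457)) = 1/(-815078 - 79) = 1/(-815157) = -1/815157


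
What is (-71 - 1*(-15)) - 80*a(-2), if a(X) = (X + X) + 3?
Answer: 24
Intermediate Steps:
a(X) = 3 + 2*X (a(X) = 2*X + 3 = 3 + 2*X)
(-71 - 1*(-15)) - 80*a(-2) = (-71 - 1*(-15)) - 80*(3 + 2*(-2)) = (-71 + 15) - 80*(3 - 4) = -56 - 80*(-1) = -56 + 80 = 24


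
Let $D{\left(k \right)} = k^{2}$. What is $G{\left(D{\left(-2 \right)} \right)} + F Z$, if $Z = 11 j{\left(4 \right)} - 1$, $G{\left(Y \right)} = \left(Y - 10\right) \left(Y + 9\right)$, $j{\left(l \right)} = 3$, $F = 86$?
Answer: $2674$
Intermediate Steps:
$G{\left(Y \right)} = \left(-10 + Y\right) \left(9 + Y\right)$
$Z = 32$ ($Z = 11 \cdot 3 - 1 = 33 - 1 = 32$)
$G{\left(D{\left(-2 \right)} \right)} + F Z = \left(-90 + \left(\left(-2\right)^{2}\right)^{2} - \left(-2\right)^{2}\right) + 86 \cdot 32 = \left(-90 + 4^{2} - 4\right) + 2752 = \left(-90 + 16 - 4\right) + 2752 = -78 + 2752 = 2674$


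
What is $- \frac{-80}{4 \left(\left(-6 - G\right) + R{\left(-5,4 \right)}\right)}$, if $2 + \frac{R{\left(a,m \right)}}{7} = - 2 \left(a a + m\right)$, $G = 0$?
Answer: $- \frac{10}{213} \approx -0.046948$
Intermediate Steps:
$R{\left(a,m \right)} = -14 - 14 m - 14 a^{2}$ ($R{\left(a,m \right)} = -14 + 7 \left(- 2 \left(a a + m\right)\right) = -14 + 7 \left(- 2 \left(a^{2} + m\right)\right) = -14 + 7 \left(- 2 \left(m + a^{2}\right)\right) = -14 + 7 \left(- 2 m - 2 a^{2}\right) = -14 - \left(14 m + 14 a^{2}\right) = -14 - 14 m - 14 a^{2}$)
$- \frac{-80}{4 \left(\left(-6 - G\right) + R{\left(-5,4 \right)}\right)} = - \frac{-80}{4 \left(\left(-6 - 0\right) - \left(70 + 350\right)\right)} = - \frac{-80}{4 \left(\left(-6 + 0\right) - 420\right)} = - \frac{-80}{4 \left(-6 - 420\right)} = - \frac{-80}{4 \left(-426\right)} = - \frac{-80}{-1704} = - \frac{\left(-80\right) \left(-1\right)}{1704} = \left(-1\right) \frac{10}{213} = - \frac{10}{213}$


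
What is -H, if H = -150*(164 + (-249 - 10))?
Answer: -14250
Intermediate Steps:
H = 14250 (H = -150*(164 - 259) = -150*(-95) = 14250)
-H = -1*14250 = -14250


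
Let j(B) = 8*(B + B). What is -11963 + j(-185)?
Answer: -14923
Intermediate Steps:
j(B) = 16*B (j(B) = 8*(2*B) = 16*B)
-11963 + j(-185) = -11963 + 16*(-185) = -11963 - 2960 = -14923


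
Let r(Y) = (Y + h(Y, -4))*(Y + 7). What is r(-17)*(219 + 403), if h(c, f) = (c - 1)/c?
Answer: 1685620/17 ≈ 99154.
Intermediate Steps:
h(c, f) = (-1 + c)/c
r(Y) = (7 + Y)*(Y + (-1 + Y)/Y) (r(Y) = (Y + (-1 + Y)/Y)*(Y + 7) = (Y + (-1 + Y)/Y)*(7 + Y) = (7 + Y)*(Y + (-1 + Y)/Y))
r(-17)*(219 + 403) = (6 + (-17)**2 - 7/(-17) + 8*(-17))*(219 + 403) = (6 + 289 - 7*(-1/17) - 136)*622 = (6 + 289 + 7/17 - 136)*622 = (2710/17)*622 = 1685620/17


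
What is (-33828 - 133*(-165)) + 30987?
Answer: 19104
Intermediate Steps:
(-33828 - 133*(-165)) + 30987 = (-33828 + 21945) + 30987 = -11883 + 30987 = 19104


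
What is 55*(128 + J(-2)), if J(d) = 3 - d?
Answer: 7315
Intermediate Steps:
55*(128 + J(-2)) = 55*(128 + (3 - 1*(-2))) = 55*(128 + (3 + 2)) = 55*(128 + 5) = 55*133 = 7315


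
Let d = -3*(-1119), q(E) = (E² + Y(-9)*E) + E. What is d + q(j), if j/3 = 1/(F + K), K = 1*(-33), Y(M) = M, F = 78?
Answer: 755206/225 ≈ 3356.5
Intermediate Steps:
K = -33
j = 1/15 (j = 3/(78 - 33) = 3/45 = 3*(1/45) = 1/15 ≈ 0.066667)
q(E) = E² - 8*E (q(E) = (E² - 9*E) + E = E² - 8*E)
d = 3357
d + q(j) = 3357 + (-8 + 1/15)/15 = 3357 + (1/15)*(-119/15) = 3357 - 119/225 = 755206/225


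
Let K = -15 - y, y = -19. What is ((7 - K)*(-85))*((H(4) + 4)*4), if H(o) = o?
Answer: -8160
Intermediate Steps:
K = 4 (K = -15 - 1*(-19) = -15 + 19 = 4)
((7 - K)*(-85))*((H(4) + 4)*4) = ((7 - 1*4)*(-85))*((4 + 4)*4) = ((7 - 4)*(-85))*(8*4) = (3*(-85))*32 = -255*32 = -8160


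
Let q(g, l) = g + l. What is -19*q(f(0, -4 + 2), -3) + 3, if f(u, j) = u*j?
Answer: 60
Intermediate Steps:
f(u, j) = j*u
-19*q(f(0, -4 + 2), -3) + 3 = -19*((-4 + 2)*0 - 3) + 3 = -19*(-2*0 - 3) + 3 = -19*(0 - 3) + 3 = -19*(-3) + 3 = 57 + 3 = 60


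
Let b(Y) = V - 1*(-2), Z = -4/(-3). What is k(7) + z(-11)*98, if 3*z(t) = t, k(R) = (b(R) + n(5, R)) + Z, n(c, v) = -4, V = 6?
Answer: -354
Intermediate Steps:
Z = 4/3 (Z = -4*(-1/3) = 4/3 ≈ 1.3333)
b(Y) = 8 (b(Y) = 6 - 1*(-2) = 6 + 2 = 8)
k(R) = 16/3 (k(R) = (8 - 4) + 4/3 = 4 + 4/3 = 16/3)
z(t) = t/3
k(7) + z(-11)*98 = 16/3 + ((1/3)*(-11))*98 = 16/3 - 11/3*98 = 16/3 - 1078/3 = -354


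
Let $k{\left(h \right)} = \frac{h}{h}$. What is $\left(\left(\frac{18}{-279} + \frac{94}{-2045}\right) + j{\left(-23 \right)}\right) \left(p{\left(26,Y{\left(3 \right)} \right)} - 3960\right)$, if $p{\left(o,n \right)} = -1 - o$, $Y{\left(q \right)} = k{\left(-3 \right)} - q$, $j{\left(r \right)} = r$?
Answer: $\frac{5841309843}{63395} \approx 92142.0$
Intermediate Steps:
$k{\left(h \right)} = 1$
$Y{\left(q \right)} = 1 - q$
$\left(\left(\frac{18}{-279} + \frac{94}{-2045}\right) + j{\left(-23 \right)}\right) \left(p{\left(26,Y{\left(3 \right)} \right)} - 3960\right) = \left(\left(\frac{18}{-279} + \frac{94}{-2045}\right) - 23\right) \left(\left(-1 - 26\right) - 3960\right) = \left(\left(18 \left(- \frac{1}{279}\right) + 94 \left(- \frac{1}{2045}\right)\right) - 23\right) \left(\left(-1 - 26\right) - 3960\right) = \left(\left(- \frac{2}{31} - \frac{94}{2045}\right) - 23\right) \left(-27 - 3960\right) = \left(- \frac{7004}{63395} - 23\right) \left(-3987\right) = \left(- \frac{1465089}{63395}\right) \left(-3987\right) = \frac{5841309843}{63395}$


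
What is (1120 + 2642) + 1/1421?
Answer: 5345803/1421 ≈ 3762.0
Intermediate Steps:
(1120 + 2642) + 1/1421 = 3762 + 1/1421 = 5345803/1421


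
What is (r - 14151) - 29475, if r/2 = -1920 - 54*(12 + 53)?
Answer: -54486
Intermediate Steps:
r = -10860 (r = 2*(-1920 - 54*(12 + 53)) = 2*(-1920 - 54*65) = 2*(-1920 - 3510) = 2*(-5430) = -10860)
(r - 14151) - 29475 = (-10860 - 14151) - 29475 = -25011 - 29475 = -54486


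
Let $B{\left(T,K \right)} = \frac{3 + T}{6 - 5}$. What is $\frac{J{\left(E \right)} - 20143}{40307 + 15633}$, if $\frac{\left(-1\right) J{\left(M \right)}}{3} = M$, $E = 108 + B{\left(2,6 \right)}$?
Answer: $- \frac{10241}{27970} \approx -0.36614$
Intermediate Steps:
$B{\left(T,K \right)} = 3 + T$ ($B{\left(T,K \right)} = \frac{3 + T}{1} = \left(3 + T\right) 1 = 3 + T$)
$E = 113$ ($E = 108 + \left(3 + 2\right) = 108 + 5 = 113$)
$J{\left(M \right)} = - 3 M$
$\frac{J{\left(E \right)} - 20143}{40307 + 15633} = \frac{\left(-3\right) 113 - 20143}{40307 + 15633} = \frac{-339 - 20143}{55940} = \left(-20482\right) \frac{1}{55940} = - \frac{10241}{27970}$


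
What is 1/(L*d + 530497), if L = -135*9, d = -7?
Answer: 1/539002 ≈ 1.8553e-6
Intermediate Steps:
L = -1215
1/(L*d + 530497) = 1/(-1215*(-7) + 530497) = 1/(8505 + 530497) = 1/539002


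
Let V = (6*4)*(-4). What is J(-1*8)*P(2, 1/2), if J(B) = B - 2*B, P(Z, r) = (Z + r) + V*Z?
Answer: -1516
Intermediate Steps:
V = -96 (V = 24*(-4) = -96)
P(Z, r) = r - 95*Z (P(Z, r) = (Z + r) - 96*Z = r - 95*Z)
J(B) = -B (J(B) = B - 2*B = -B)
J(-1*8)*P(2, 1/2) = (-(-1)*8)*(1/2 - 95*2) = (-1*(-8))*(½ - 190) = 8*(-379/2) = -1516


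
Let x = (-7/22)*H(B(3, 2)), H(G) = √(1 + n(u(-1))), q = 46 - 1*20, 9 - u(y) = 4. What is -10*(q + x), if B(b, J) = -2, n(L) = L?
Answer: -260 + 35*√6/11 ≈ -252.21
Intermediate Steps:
u(y) = 5 (u(y) = 9 - 1*4 = 9 - 4 = 5)
q = 26 (q = 46 - 20 = 26)
H(G) = √6 (H(G) = √(1 + 5) = √6)
x = -7*√6/22 (x = (-7/22)*√6 = (-7*1/22)*√6 = -7*√6/22 ≈ -0.77938)
-10*(q + x) = -10*(26 - 7*√6/22) = -260 + 35*√6/11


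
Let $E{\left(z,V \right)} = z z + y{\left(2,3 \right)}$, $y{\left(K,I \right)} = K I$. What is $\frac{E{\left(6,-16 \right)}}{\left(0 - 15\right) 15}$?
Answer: $- \frac{14}{75} \approx -0.18667$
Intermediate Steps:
$y{\left(K,I \right)} = I K$
$E{\left(z,V \right)} = 6 + z^{2}$ ($E{\left(z,V \right)} = z z + 3 \cdot 2 = z^{2} + 6 = 6 + z^{2}$)
$\frac{E{\left(6,-16 \right)}}{\left(0 - 15\right) 15} = \frac{6 + 6^{2}}{\left(0 - 15\right) 15} = \frac{6 + 36}{\left(-15\right) 15} = \frac{42}{-225} = 42 \left(- \frac{1}{225}\right) = - \frac{14}{75}$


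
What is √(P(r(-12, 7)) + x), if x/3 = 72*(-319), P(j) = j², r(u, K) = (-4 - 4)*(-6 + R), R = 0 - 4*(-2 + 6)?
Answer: 2*I*√9482 ≈ 194.75*I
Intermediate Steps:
R = -16 (R = 0 - 4*4 = 0 - 16 = -16)
r(u, K) = 176 (r(u, K) = (-4 - 4)*(-6 - 16) = -8*(-22) = 176)
x = -68904 (x = 3*(72*(-319)) = 3*(-22968) = -68904)
√(P(r(-12, 7)) + x) = √(176² - 68904) = √(30976 - 68904) = √(-37928) = 2*I*√9482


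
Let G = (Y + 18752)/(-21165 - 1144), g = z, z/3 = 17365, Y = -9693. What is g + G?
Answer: 1162178296/22309 ≈ 52095.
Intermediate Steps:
z = 52095 (z = 3*17365 = 52095)
g = 52095
G = -9059/22309 (G = (-9693 + 18752)/(-21165 - 1144) = 9059/(-22309) = 9059*(-1/22309) = -9059/22309 ≈ -0.40607)
g + G = 52095 - 9059/22309 = 1162178296/22309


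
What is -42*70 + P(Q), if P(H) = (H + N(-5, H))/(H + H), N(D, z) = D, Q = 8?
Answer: -47037/16 ≈ -2939.8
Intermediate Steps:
P(H) = (-5 + H)/(2*H) (P(H) = (H - 5)/(H + H) = (-5 + H)/((2*H)) = (-5 + H)*(1/(2*H)) = (-5 + H)/(2*H))
-42*70 + P(Q) = -42*70 + (1/2)*(-5 + 8)/8 = -2940 + (1/2)*(1/8)*3 = -2940 + 3/16 = -47037/16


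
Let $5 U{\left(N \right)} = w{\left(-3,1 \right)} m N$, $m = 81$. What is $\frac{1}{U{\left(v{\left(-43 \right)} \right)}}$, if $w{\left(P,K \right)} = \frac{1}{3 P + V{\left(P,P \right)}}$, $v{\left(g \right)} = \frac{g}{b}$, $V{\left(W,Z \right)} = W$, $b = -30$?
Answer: $- \frac{200}{387} \approx -0.5168$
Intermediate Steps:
$v{\left(g \right)} = - \frac{g}{30}$ ($v{\left(g \right)} = \frac{g}{-30} = g \left(- \frac{1}{30}\right) = - \frac{g}{30}$)
$w{\left(P,K \right)} = \frac{1}{4 P}$ ($w{\left(P,K \right)} = \frac{1}{3 P + P} = \frac{1}{4 P}$)
$U{\left(N \right)} = - \frac{27 N}{20}$ ($U{\left(N \right)} = \frac{\frac{1}{4 \left(-3\right)} 81 N}{5} = \frac{\frac{1}{4} \left(- \frac{1}{3}\right) 81 N}{5} = \frac{\left(- \frac{1}{12}\right) 81 N}{5} = \frac{\left(- \frac{27}{4}\right) N}{5} = - \frac{27 N}{20}$)
$\frac{1}{U{\left(v{\left(-43 \right)} \right)}} = \frac{1}{\left(- \frac{27}{20}\right) \left(\left(- \frac{1}{30}\right) \left(-43\right)\right)} = \frac{1}{\left(- \frac{27}{20}\right) \frac{43}{30}} = \frac{1}{- \frac{387}{200}} = - \frac{200}{387}$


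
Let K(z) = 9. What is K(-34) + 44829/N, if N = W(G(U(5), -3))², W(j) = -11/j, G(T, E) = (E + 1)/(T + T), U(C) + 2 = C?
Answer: 6070/121 ≈ 50.165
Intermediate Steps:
U(C) = -2 + C
G(T, E) = (1 + E)/(2*T) (G(T, E) = (1 + E)/((2*T)) = (1 + E)*(1/(2*T)) = (1 + E)/(2*T))
N = 1089 (N = (-11*2*(-2 + 5)/(1 - 3))² = (-11/((½)*(-2)/3))² = (-11/((½)*(⅓)*(-2)))² = (-11/(-⅓))² = (-11*(-3))² = 33² = 1089)
K(-34) + 44829/N = 9 + 44829/1089 = 9 + 44829*(1/1089) = 9 + 4981/121 = 6070/121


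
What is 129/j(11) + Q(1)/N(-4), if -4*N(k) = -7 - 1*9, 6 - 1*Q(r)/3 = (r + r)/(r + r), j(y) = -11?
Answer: -351/44 ≈ -7.9773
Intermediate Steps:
Q(r) = 15 (Q(r) = 18 - 3*(r + r)/(r + r) = 18 - 3*2*r/(2*r) = 18 - 3*2*r*1/(2*r) = 18 - 3*1 = 18 - 3 = 15)
N(k) = 4 (N(k) = -(-7 - 1*9)/4 = -(-7 - 9)/4 = -¼*(-16) = 4)
129/j(11) + Q(1)/N(-4) = 129/(-11) + 15/4 = 129*(-1/11) + 15*(¼) = -129/11 + 15/4 = -351/44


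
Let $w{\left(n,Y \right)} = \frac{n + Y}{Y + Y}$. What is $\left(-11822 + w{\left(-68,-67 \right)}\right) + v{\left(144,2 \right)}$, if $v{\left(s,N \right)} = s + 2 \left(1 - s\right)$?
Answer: $- \frac{1603041}{134} \approx -11963.0$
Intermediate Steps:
$v{\left(s,N \right)} = 2 - s$ ($v{\left(s,N \right)} = s - \left(-2 + 2 s\right) = 2 - s$)
$w{\left(n,Y \right)} = \frac{Y + n}{2 Y}$
$\left(-11822 + w{\left(-68,-67 \right)}\right) + v{\left(144,2 \right)} = \left(-11822 + \frac{-67 - 68}{2 \left(-67\right)}\right) + \left(2 - 144\right) = \left(-11822 + \frac{1}{2} \left(- \frac{1}{67}\right) \left(-135\right)\right) + \left(2 - 144\right) = \left(-11822 + \frac{135}{134}\right) - 142 = - \frac{1584013}{134} - 142 = - \frac{1603041}{134}$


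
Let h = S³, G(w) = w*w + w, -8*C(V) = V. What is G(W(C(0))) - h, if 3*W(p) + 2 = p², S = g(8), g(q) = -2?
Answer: 70/9 ≈ 7.7778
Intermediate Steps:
C(V) = -V/8
S = -2
W(p) = -⅔ + p²/3
G(w) = w + w² (G(w) = w² + w = w + w²)
h = -8 (h = (-2)³ = -8)
G(W(C(0))) - h = (-⅔ + (-⅛*0)²/3)*(1 + (-⅔ + (-⅛*0)²/3)) - 1*(-8) = (-⅔ + (⅓)*0²)*(1 + (-⅔ + (⅓)*0²)) + 8 = (-⅔ + (⅓)*0)*(1 + (-⅔ + (⅓)*0)) + 8 = (-⅔ + 0)*(1 + (-⅔ + 0)) + 8 = -2*(1 - ⅔)/3 + 8 = -⅔*⅓ + 8 = -2/9 + 8 = 70/9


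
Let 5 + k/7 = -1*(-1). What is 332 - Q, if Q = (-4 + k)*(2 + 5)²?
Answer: 1900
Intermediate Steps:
k = -28 (k = -35 + 7*(-1*(-1)) = -35 + 7*1 = -35 + 7 = -28)
Q = -1568 (Q = (-4 - 28)*(2 + 5)² = -32*7² = -32*49 = -1568)
332 - Q = 332 - 1*(-1568) = 332 + 1568 = 1900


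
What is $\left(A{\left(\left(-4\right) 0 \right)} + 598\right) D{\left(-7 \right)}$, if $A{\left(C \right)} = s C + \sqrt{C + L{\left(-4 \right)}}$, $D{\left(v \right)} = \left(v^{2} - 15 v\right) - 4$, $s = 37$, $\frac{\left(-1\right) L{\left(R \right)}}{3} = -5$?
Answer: $89700 + 150 \sqrt{15} \approx 90281.0$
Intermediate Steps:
$L{\left(R \right)} = 15$ ($L{\left(R \right)} = \left(-3\right) \left(-5\right) = 15$)
$D{\left(v \right)} = -4 + v^{2} - 15 v$
$A{\left(C \right)} = \sqrt{15 + C} + 37 C$ ($A{\left(C \right)} = 37 C + \sqrt{C + 15} = 37 C + \sqrt{15 + C} = \sqrt{15 + C} + 37 C$)
$\left(A{\left(\left(-4\right) 0 \right)} + 598\right) D{\left(-7 \right)} = \left(\left(\sqrt{15 - 0} + 37 \left(\left(-4\right) 0\right)\right) + 598\right) \left(-4 + \left(-7\right)^{2} - -105\right) = \left(\left(\sqrt{15 + 0} + 37 \cdot 0\right) + 598\right) \left(-4 + 49 + 105\right) = \left(\left(\sqrt{15} + 0\right) + 598\right) 150 = \left(\sqrt{15} + 598\right) 150 = \left(598 + \sqrt{15}\right) 150 = 89700 + 150 \sqrt{15}$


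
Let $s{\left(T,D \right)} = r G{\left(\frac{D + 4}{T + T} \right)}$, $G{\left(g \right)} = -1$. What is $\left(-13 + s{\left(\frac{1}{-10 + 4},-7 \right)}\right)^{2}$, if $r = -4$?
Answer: $81$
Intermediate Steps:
$s{\left(T,D \right)} = 4$ ($s{\left(T,D \right)} = \left(-4\right) \left(-1\right) = 4$)
$\left(-13 + s{\left(\frac{1}{-10 + 4},-7 \right)}\right)^{2} = \left(-13 + 4\right)^{2} = \left(-9\right)^{2} = 81$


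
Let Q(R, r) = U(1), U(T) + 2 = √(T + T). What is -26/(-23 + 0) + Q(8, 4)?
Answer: -20/23 + √2 ≈ 0.54465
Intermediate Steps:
U(T) = -2 + √2*√T (U(T) = -2 + √(T + T) = -2 + √(2*T) = -2 + √2*√T)
Q(R, r) = -2 + √2 (Q(R, r) = -2 + √2*√1 = -2 + √2*1 = -2 + √2)
-26/(-23 + 0) + Q(8, 4) = -26/(-23 + 0) + (-2 + √2) = -26/(-23) + (-2 + √2) = -1/23*(-26) + (-2 + √2) = 26/23 + (-2 + √2) = -20/23 + √2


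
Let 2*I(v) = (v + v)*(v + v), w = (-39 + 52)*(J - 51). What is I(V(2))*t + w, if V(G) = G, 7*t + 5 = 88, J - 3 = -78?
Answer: -10802/7 ≈ -1543.1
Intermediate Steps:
J = -75 (J = 3 - 78 = -75)
w = -1638 (w = (-39 + 52)*(-75 - 51) = 13*(-126) = -1638)
t = 83/7 (t = -5/7 + (1/7)*88 = -5/7 + 88/7 = 83/7 ≈ 11.857)
I(v) = 2*v**2 (I(v) = ((v + v)*(v + v))/2 = ((2*v)*(2*v))/2 = (4*v**2)/2 = 2*v**2)
I(V(2))*t + w = (2*2**2)*(83/7) - 1638 = (2*4)*(83/7) - 1638 = 8*(83/7) - 1638 = 664/7 - 1638 = -10802/7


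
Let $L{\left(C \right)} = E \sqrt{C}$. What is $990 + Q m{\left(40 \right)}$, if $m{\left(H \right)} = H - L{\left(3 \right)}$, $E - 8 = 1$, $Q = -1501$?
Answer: $-59050 + 13509 \sqrt{3} \approx -35652.0$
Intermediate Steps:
$E = 9$ ($E = 8 + 1 = 9$)
$L{\left(C \right)} = 9 \sqrt{C}$
$m{\left(H \right)} = H - 9 \sqrt{3}$
$990 + Q m{\left(40 \right)} = 990 - 1501 \left(40 - 9 \sqrt{3}\right) = 990 - \left(60040 - 13509 \sqrt{3}\right) = -59050 + 13509 \sqrt{3}$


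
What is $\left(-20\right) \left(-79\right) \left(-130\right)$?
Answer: $-205400$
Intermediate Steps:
$\left(-20\right) \left(-79\right) \left(-130\right) = 1580 \left(-130\right) = -205400$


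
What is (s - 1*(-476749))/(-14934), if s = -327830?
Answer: -148919/14934 ≈ -9.9718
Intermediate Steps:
(s - 1*(-476749))/(-14934) = (-327830 - 1*(-476749))/(-14934) = (-327830 + 476749)*(-1/14934) = 148919*(-1/14934) = -148919/14934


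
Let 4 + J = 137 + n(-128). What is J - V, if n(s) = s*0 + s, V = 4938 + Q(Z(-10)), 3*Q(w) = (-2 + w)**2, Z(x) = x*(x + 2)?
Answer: -6961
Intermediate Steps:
Z(x) = x*(2 + x)
Q(w) = (-2 + w)**2/3
V = 6966 (V = 4938 + (-2 - 10*(2 - 10))**2/3 = 4938 + (-2 - 10*(-8))**2/3 = 4938 + (-2 + 80)**2/3 = 4938 + (1/3)*78**2 = 4938 + (1/3)*6084 = 4938 + 2028 = 6966)
n(s) = s (n(s) = 0 + s = s)
J = 5 (J = -4 + (137 - 128) = -4 + 9 = 5)
J - V = 5 - 1*6966 = 5 - 6966 = -6961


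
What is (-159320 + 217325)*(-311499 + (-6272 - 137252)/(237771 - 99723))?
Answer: -207860711949615/11504 ≈ -1.8069e+10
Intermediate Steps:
(-159320 + 217325)*(-311499 + (-6272 - 137252)/(237771 - 99723)) = 58005*(-311499 - 143524/138048) = 58005*(-311499 - 143524*1/138048) = 58005*(-311499 - 35881/34512) = 58005*(-10750489369/34512) = -207860711949615/11504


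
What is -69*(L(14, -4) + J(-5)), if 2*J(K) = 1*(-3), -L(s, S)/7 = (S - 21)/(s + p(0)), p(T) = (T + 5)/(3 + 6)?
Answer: -190233/262 ≈ -726.08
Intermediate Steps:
p(T) = 5/9 + T/9 (p(T) = (5 + T)/9 = (5 + T)*(⅑) = 5/9 + T/9)
L(s, S) = -7*(-21 + S)/(5/9 + s) (L(s, S) = -7*(S - 21)/(s + (5/9 + (⅑)*0)) = -7*(-21 + S)/(s + (5/9 + 0)) = -7*(-21 + S)/(s + 5/9) = -7*(-21 + S)/(5/9 + s))
J(K) = -3/2 (J(K) = (1*(-3))/2 = (½)*(-3) = -3/2)
-69*(L(14, -4) + J(-5)) = -69*(63*(21 - 1*(-4))/(5 + 9*14) - 3/2) = -69*(63*(21 + 4)/(5 + 126) - 3/2) = -69*(63*25/131 - 3/2) = -69*(63*(1/131)*25 - 3/2) = -69*(1575/131 - 3/2) = -69*2757/262 = -190233/262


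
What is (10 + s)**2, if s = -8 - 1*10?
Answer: 64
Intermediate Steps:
s = -18 (s = -8 - 10 = -18)
(10 + s)**2 = (10 - 18)**2 = (-8)**2 = 64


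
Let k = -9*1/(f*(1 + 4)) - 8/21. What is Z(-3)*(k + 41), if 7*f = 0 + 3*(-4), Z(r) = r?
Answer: -17501/140 ≈ -125.01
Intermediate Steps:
f = -12/7 (f = (0 + 3*(-4))/7 = (0 - 12)/7 = (⅐)*(-12) = -12/7 ≈ -1.7143)
k = 281/420 (k = -9*(-7/(12*(1 + 4))) - 8/21 = -9/((-12/7*5)) - 8*1/21 = -9/(-60/7) - 8/21 = -9*(-7/60) - 8/21 = 21/20 - 8/21 = 281/420 ≈ 0.66905)
Z(-3)*(k + 41) = -3*(281/420 + 41) = -3*17501/420 = -17501/140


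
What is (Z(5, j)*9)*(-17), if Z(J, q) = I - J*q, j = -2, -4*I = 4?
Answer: -1377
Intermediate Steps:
I = -1 (I = -¼*4 = -1)
Z(J, q) = -1 - J*q
(Z(5, j)*9)*(-17) = ((-1 - 1*5*(-2))*9)*(-17) = ((-1 + 10)*9)*(-17) = (9*9)*(-17) = 81*(-17) = -1377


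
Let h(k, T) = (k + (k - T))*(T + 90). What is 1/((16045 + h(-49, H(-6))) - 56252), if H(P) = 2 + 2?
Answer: -1/49795 ≈ -2.0082e-5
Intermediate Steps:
H(P) = 4
h(k, T) = (90 + T)*(-T + 2*k) (h(k, T) = (-T + 2*k)*(90 + T) = (90 + T)*(-T + 2*k))
1/((16045 + h(-49, H(-6))) - 56252) = 1/((16045 + (-1*4² - 90*4 + 180*(-49) + 2*4*(-49))) - 56252) = 1/((16045 + (-1*16 - 360 - 8820 - 392)) - 56252) = 1/((16045 + (-16 - 360 - 8820 - 392)) - 56252) = 1/((16045 - 9588) - 56252) = 1/(6457 - 56252) = 1/(-49795) = -1/49795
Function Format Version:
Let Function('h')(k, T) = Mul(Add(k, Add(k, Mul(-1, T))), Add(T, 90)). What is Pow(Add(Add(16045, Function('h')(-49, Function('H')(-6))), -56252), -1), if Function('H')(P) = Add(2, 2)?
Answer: Rational(-1, 49795) ≈ -2.0082e-5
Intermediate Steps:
Function('H')(P) = 4
Function('h')(k, T) = Mul(Add(90, T), Add(Mul(-1, T), Mul(2, k))) (Function('h')(k, T) = Mul(Add(Mul(-1, T), Mul(2, k)), Add(90, T)) = Mul(Add(90, T), Add(Mul(-1, T), Mul(2, k))))
Pow(Add(Add(16045, Function('h')(-49, Function('H')(-6))), -56252), -1) = Pow(Add(Add(16045, Add(Mul(-1, Pow(4, 2)), Mul(-90, 4), Mul(180, -49), Mul(2, 4, -49))), -56252), -1) = Pow(Add(Add(16045, Add(Mul(-1, 16), -360, -8820, -392)), -56252), -1) = Pow(Add(Add(16045, Add(-16, -360, -8820, -392)), -56252), -1) = Pow(Add(Add(16045, -9588), -56252), -1) = Pow(Add(6457, -56252), -1) = Pow(-49795, -1) = Rational(-1, 49795)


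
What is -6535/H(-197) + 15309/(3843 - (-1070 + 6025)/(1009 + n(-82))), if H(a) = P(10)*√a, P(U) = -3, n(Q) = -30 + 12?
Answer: 15309/3838 - 6535*I*√197/591 ≈ 3.9888 - 155.2*I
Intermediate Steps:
n(Q) = -18
H(a) = -3*√a
-6535/H(-197) + 15309/(3843 - (-1070 + 6025)/(1009 + n(-82))) = -6535*I*√197/591 + 15309/(3843 - (-1070 + 6025)/(1009 - 18)) = -6535*I*√197/591 + 15309/(3843 - 4955/991) = -6535*I*√197/591 + 15309/(3843 - 1*5) = -6535*I*√197/591 + 15309/(3843 - 5) = -6535*I*√197/591 + 15309/3838 = 15309/3838 - 6535*I*√197/591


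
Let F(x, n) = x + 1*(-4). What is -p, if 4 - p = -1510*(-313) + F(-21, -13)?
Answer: 472601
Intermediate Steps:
F(x, n) = -4 + x (F(x, n) = x - 4 = -4 + x)
p = -472601 (p = 4 - (-1510*(-313) + (-4 - 21)) = 4 - (472630 - 25) = 4 - 1*472605 = 4 - 472605 = -472601)
-p = -1*(-472601) = 472601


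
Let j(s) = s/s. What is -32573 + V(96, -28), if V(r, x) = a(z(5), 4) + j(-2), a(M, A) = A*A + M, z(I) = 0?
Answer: -32556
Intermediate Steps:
j(s) = 1
a(M, A) = M + A² (a(M, A) = A² + M = M + A²)
V(r, x) = 17 (V(r, x) = (0 + 4²) + 1 = (0 + 16) + 1 = 16 + 1 = 17)
-32573 + V(96, -28) = -32573 + 17 = -32556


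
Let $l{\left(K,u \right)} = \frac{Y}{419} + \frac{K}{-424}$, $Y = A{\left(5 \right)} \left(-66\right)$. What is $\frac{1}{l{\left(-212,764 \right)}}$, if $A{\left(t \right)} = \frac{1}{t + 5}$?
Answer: $\frac{4190}{2029} \approx 2.0651$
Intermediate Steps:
$A{\left(t \right)} = \frac{1}{5 + t}$
$Y = - \frac{33}{5}$ ($Y = \frac{1}{5 + 5} \left(-66\right) = \frac{1}{10} \left(-66\right) = - \frac{33}{5} \approx -6.6$)
$l{\left(K,u \right)} = - \frac{33}{2095} - \frac{K}{424}$ ($l{\left(K,u \right)} = - \frac{33}{5 \cdot 419} + \frac{K}{-424} = \left(- \frac{33}{5}\right) \frac{1}{419} + K \left(- \frac{1}{424}\right) = - \frac{33}{2095} - \frac{K}{424}$)
$\frac{1}{l{\left(-212,764 \right)}} = \frac{1}{- \frac{33}{2095} - - \frac{1}{2}} = \frac{1}{- \frac{33}{2095} + \frac{1}{2}} = \frac{1}{\frac{2029}{4190}} = \frac{4190}{2029}$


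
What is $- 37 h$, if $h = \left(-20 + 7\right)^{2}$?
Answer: $-6253$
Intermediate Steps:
$h = 169$ ($h = \left(-13\right)^{2} = 169$)
$- 37 h = \left(-37\right) 169 = -6253$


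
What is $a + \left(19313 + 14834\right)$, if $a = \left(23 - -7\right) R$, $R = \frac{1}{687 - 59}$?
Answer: $\frac{10722173}{314} \approx 34147.0$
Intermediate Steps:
$R = \frac{1}{628} \approx 0.0015924$
$a = \frac{15}{314}$ ($a = \left(23 - -7\right) \frac{1}{628} = \left(23 + 7\right) \frac{1}{628} = 30 \cdot \frac{1}{628} = \frac{15}{314} \approx 0.047771$)
$a + \left(19313 + 14834\right) = \frac{15}{314} + \left(19313 + 14834\right) = \frac{15}{314} + 34147 = \frac{10722173}{314}$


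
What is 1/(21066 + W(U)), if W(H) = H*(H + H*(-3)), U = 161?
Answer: -1/30776 ≈ -3.2493e-5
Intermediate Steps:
W(H) = -2*H**2 (W(H) = H*(H - 3*H) = H*(-2*H) = -2*H**2)
1/(21066 + W(U)) = 1/(21066 - 2*161**2) = 1/(21066 - 2*25921) = 1/(21066 - 51842) = 1/(-30776) = -1/30776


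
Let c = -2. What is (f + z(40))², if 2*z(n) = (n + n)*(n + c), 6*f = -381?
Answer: 8485569/4 ≈ 2.1214e+6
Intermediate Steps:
f = -127/2 (f = (⅙)*(-381) = -127/2 ≈ -63.500)
z(n) = n*(-2 + n) (z(n) = ((n + n)*(n - 2))/2 = ((2*n)*(-2 + n))/2 = (2*n*(-2 + n))/2 = n*(-2 + n))
(f + z(40))² = (-127/2 + 40*(-2 + 40))² = (-127/2 + 40*38)² = (-127/2 + 1520)² = (2913/2)² = 8485569/4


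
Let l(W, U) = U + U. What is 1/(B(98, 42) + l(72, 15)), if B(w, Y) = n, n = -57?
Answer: -1/27 ≈ -0.037037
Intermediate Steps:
B(w, Y) = -57
l(W, U) = 2*U
1/(B(98, 42) + l(72, 15)) = 1/(-57 + 2*15) = 1/(-57 + 30) = 1/(-27) = -1/27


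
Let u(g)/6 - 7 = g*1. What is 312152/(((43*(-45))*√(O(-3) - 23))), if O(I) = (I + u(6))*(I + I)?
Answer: 312152*I*√473/915255 ≈ 7.4174*I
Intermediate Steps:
u(g) = 42 + 6*g (u(g) = 42 + 6*(g*1) = 42 + 6*g)
O(I) = 2*I*(78 + I) (O(I) = (I + (42 + 6*6))*(I + I) = (I + (42 + 36))*(2*I) = (I + 78)*(2*I) = (78 + I)*(2*I) = 2*I*(78 + I))
312152/(((43*(-45))*√(O(-3) - 23))) = 312152/(((43*(-45))*√(2*(-3)*(78 - 3) - 23))) = 312152/((-1935*√(2*(-3)*75 - 23))) = 312152/((-1935*√(-450 - 23))) = 312152/((-1935*I*√473)) = 312152*(I*√473/915255) = 312152*I*√473/915255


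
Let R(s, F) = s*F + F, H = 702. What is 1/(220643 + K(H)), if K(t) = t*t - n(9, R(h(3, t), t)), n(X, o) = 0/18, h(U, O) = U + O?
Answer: 1/713447 ≈ 1.4016e-6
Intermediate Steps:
h(U, O) = O + U
R(s, F) = F + F*s (R(s, F) = F*s + F = F + F*s)
n(X, o) = 0 (n(X, o) = 0*(1/18) = 0)
K(t) = t² (K(t) = t*t - 1*0 = t² + 0 = t²)
1/(220643 + K(H)) = 1/(220643 + 702²) = 1/(220643 + 492804) = 1/713447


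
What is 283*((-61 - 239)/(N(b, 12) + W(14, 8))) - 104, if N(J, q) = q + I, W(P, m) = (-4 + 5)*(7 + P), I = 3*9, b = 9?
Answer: -1519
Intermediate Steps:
I = 27
W(P, m) = 7 + P (W(P, m) = 1*(7 + P) = 7 + P)
N(J, q) = 27 + q (N(J, q) = q + 27 = 27 + q)
283*((-61 - 239)/(N(b, 12) + W(14, 8))) - 104 = 283*((-61 - 239)/((27 + 12) + (7 + 14))) - 104 = 283*(-300/(39 + 21)) - 104 = 283*(-300/60) - 104 = 283*(-300*1/60) - 104 = 283*(-5) - 104 = -1415 - 104 = -1519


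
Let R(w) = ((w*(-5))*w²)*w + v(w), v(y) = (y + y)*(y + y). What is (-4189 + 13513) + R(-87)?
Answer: -286409205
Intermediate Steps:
v(y) = 4*y² (v(y) = (2*y)*(2*y) = 4*y²)
R(w) = -5*w⁴ + 4*w² (R(w) = ((w*(-5))*w²)*w + 4*w² = ((-5*w)*w²)*w + 4*w² = (-5*w³)*w + 4*w² = -5*w⁴ + 4*w²)
(-4189 + 13513) + R(-87) = (-4189 + 13513) + (-87)²*(4 - 5*(-87)²) = 9324 + 7569*(4 - 5*7569) = 9324 + 7569*(4 - 37845) = 9324 + 7569*(-37841) = 9324 - 286418529 = -286409205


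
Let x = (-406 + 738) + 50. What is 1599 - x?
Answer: 1217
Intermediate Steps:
x = 382 (x = 332 + 50 = 382)
1599 - x = 1599 - 1*382 = 1599 - 382 = 1217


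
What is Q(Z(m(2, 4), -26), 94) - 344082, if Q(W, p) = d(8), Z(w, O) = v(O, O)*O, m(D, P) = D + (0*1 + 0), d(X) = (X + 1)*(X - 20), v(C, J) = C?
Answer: -344190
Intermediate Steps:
d(X) = (1 + X)*(-20 + X)
m(D, P) = D (m(D, P) = D + (0 + 0) = D + 0 = D)
Z(w, O) = O² (Z(w, O) = O*O = O²)
Q(W, p) = -108 (Q(W, p) = -20 + 8² - 19*8 = -20 + 64 - 152 = -108)
Q(Z(m(2, 4), -26), 94) - 344082 = -108 - 344082 = -344190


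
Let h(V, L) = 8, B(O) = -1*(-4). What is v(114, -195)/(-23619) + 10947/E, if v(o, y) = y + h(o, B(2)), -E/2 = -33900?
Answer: 90411931/533789400 ≈ 0.16938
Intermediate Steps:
E = 67800 (E = -2*(-33900) = 67800)
B(O) = 4
v(o, y) = 8 + y (v(o, y) = y + 8 = 8 + y)
v(114, -195)/(-23619) + 10947/E = (8 - 195)/(-23619) + 10947/67800 = -187*(-1/23619) + 10947*(1/67800) = 187/23619 + 3649/22600 = 90411931/533789400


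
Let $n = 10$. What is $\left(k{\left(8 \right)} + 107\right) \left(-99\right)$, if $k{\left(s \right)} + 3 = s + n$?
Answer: $-12078$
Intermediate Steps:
$k{\left(s \right)} = 7 + s$ ($k{\left(s \right)} = -3 + \left(s + 10\right) = -3 + \left(10 + s\right) = 7 + s$)
$\left(k{\left(8 \right)} + 107\right) \left(-99\right) = \left(\left(7 + 8\right) + 107\right) \left(-99\right) = \left(15 + 107\right) \left(-99\right) = 122 \left(-99\right) = -12078$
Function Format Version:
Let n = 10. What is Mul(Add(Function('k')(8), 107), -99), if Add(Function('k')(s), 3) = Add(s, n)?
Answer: -12078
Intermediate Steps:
Function('k')(s) = Add(7, s) (Function('k')(s) = Add(-3, Add(s, 10)) = Add(-3, Add(10, s)) = Add(7, s))
Mul(Add(Function('k')(8), 107), -99) = Mul(Add(Add(7, 8), 107), -99) = Mul(Add(15, 107), -99) = Mul(122, -99) = -12078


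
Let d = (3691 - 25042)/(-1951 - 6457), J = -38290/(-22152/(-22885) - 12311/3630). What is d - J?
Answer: -1069610839003971/67709783752 ≈ -15797.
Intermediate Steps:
J = 127233917580/8053019 (J = -38290/(-22152*(-1/22885) - 12311*1/3630) = -38290/(22152/22885 - 12311/3630) = -38290/(-8053019/3322902) = -38290*(-3322902/8053019) = 127233917580/8053019 ≈ 15800.)
d = 21351/8408 (d = -21351/(-8408) = -21351*(-1/8408) = 21351/8408 ≈ 2.5394)
d - J = 21351/8408 - 1*127233917580/8053019 = 21351/8408 - 127233917580/8053019 = -1069610839003971/67709783752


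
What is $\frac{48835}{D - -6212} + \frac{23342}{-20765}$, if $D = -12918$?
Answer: $- \frac{1170590227}{139250090} \approx -8.4064$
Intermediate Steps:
$\frac{48835}{D - -6212} + \frac{23342}{-20765} = \frac{48835}{-12918 - -6212} + \frac{23342}{-20765} = \frac{48835}{-12918 + 6212} + 23342 \left(- \frac{1}{20765}\right) = \frac{48835}{-6706} - \frac{23342}{20765} = 48835 \left(- \frac{1}{6706}\right) - \frac{23342}{20765} = - \frac{48835}{6706} - \frac{23342}{20765} = - \frac{1170590227}{139250090}$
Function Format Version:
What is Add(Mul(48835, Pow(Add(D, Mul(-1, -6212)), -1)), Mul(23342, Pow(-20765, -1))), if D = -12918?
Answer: Rational(-1170590227, 139250090) ≈ -8.4064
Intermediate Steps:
Add(Mul(48835, Pow(Add(D, Mul(-1, -6212)), -1)), Mul(23342, Pow(-20765, -1))) = Add(Mul(48835, Pow(Add(-12918, Mul(-1, -6212)), -1)), Mul(23342, Pow(-20765, -1))) = Add(Mul(48835, Pow(Add(-12918, 6212), -1)), Mul(23342, Rational(-1, 20765))) = Add(Mul(48835, Pow(-6706, -1)), Rational(-23342, 20765)) = Add(Mul(48835, Rational(-1, 6706)), Rational(-23342, 20765)) = Add(Rational(-48835, 6706), Rational(-23342, 20765)) = Rational(-1170590227, 139250090)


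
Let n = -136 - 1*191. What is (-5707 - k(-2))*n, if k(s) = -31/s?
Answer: 3742515/2 ≈ 1.8713e+6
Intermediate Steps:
n = -327 (n = -136 - 191 = -327)
(-5707 - k(-2))*n = (-5707 - (-31)/(-2))*(-327) = (-5707 - (-31)*(-1)/2)*(-327) = (-5707 - 1*31/2)*(-327) = (-5707 - 31/2)*(-327) = -11445/2*(-327) = 3742515/2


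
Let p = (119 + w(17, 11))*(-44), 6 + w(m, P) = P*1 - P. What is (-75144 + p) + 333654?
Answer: 253538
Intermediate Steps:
w(m, P) = -6 (w(m, P) = -6 + (P*1 - P) = -6 + (P - P) = -6 + 0 = -6)
p = -4972 (p = (119 - 6)*(-44) = 113*(-44) = -4972)
(-75144 + p) + 333654 = (-75144 - 4972) + 333654 = -80116 + 333654 = 253538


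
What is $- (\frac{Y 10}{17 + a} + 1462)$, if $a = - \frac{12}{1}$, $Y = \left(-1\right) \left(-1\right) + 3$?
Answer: $-1470$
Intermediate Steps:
$Y = 4$ ($Y = 1 + 3 = 4$)
$a = -12$ ($a = \left(-12\right) 1 = -12$)
$- (\frac{Y 10}{17 + a} + 1462) = - (\frac{4 \cdot 10}{17 - 12} + 1462) = - (\frac{40}{5} + 1462) = - (40 \cdot \frac{1}{5} + 1462) = - (8 + 1462) = \left(-1\right) 1470 = -1470$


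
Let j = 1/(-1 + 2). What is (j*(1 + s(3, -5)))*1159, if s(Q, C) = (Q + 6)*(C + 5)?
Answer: 1159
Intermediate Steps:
s(Q, C) = (5 + C)*(6 + Q) (s(Q, C) = (6 + Q)*(5 + C) = (5 + C)*(6 + Q))
j = 1 (j = 1/1 = 1)
(j*(1 + s(3, -5)))*1159 = (1*(1 + (30 + 5*3 + 6*(-5) - 5*3)))*1159 = (1*(1 + (30 + 15 - 30 - 15)))*1159 = (1*(1 + 0))*1159 = (1*1)*1159 = 1*1159 = 1159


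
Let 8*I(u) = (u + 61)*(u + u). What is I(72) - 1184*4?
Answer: -2342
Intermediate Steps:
I(u) = u*(61 + u)/4 (I(u) = ((u + 61)*(u + u))/8 = ((61 + u)*(2*u))/8 = (2*u*(61 + u))/8 = u*(61 + u)/4)
I(72) - 1184*4 = (1/4)*72*(61 + 72) - 1184*4 = (1/4)*72*133 - 1184*4 = 2394 - 4736 = -2342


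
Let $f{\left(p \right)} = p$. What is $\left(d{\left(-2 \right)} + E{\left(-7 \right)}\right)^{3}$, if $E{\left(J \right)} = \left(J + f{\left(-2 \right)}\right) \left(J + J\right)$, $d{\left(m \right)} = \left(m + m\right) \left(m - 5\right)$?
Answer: $3652264$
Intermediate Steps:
$d{\left(m \right)} = 2 m \left(-5 + m\right)$
$E{\left(J \right)} = 2 J \left(-2 + J\right)$ ($E{\left(J \right)} = \left(J - 2\right) \left(J + J\right) = \left(-2 + J\right) 2 J = 2 J \left(-2 + J\right)$)
$\left(d{\left(-2 \right)} + E{\left(-7 \right)}\right)^{3} = \left(2 \left(-2\right) \left(-5 - 2\right) + 2 \left(-7\right) \left(-2 - 7\right)\right)^{3} = \left(2 \left(-2\right) \left(-7\right) + 2 \left(-7\right) \left(-9\right)\right)^{3} = \left(28 + 126\right)^{3} = 154^{3} = 3652264$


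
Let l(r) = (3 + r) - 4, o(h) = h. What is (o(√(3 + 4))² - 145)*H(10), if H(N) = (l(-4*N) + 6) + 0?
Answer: 4830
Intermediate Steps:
l(r) = -1 + r
H(N) = 5 - 4*N (H(N) = ((-1 - 4*N) + 6) + 0 = (5 - 4*N) + 0 = 5 - 4*N)
(o(√(3 + 4))² - 145)*H(10) = ((√(3 + 4))² - 145)*(5 - 4*10) = ((√7)² - 145)*(5 - 40) = (7 - 145)*(-35) = -138*(-35) = 4830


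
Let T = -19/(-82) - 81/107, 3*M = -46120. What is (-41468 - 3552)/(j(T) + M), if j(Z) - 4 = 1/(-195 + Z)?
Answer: 115850348670/39550049267 ≈ 2.9292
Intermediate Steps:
M = -46120/3 (M = (⅓)*(-46120) = -46120/3 ≈ -15373.)
T = -4609/8774 (T = -19*(-1/82) - 81*1/107 = 19/82 - 81/107 = -4609/8774 ≈ -0.52530)
j(Z) = 4 + 1/(-195 + Z)
(-41468 - 3552)/(j(T) + M) = (-41468 - 3552)/((-779 + 4*(-4609/8774))/(-195 - 4609/8774) - 46120/3) = -45020/((-779 - 9218/4387)/(-1715539/8774) - 46120/3) = -45020/(-8774/1715539*(-3426691/4387) - 46120/3) = -45020/(6853382/1715539 - 46120/3) = -45020/(-79100098534/5146617) = -45020*(-5146617/79100098534) = 115850348670/39550049267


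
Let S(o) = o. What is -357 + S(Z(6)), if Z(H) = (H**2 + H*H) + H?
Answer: -279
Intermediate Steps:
Z(H) = H + 2*H**2 (Z(H) = (H**2 + H**2) + H = 2*H**2 + H = H + 2*H**2)
-357 + S(Z(6)) = -357 + 6*(1 + 2*6) = -357 + 6*(1 + 12) = -357 + 6*13 = -357 + 78 = -279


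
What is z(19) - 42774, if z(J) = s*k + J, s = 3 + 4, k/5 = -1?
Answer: -42790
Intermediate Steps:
k = -5 (k = 5*(-1) = -5)
s = 7
z(J) = -35 + J (z(J) = 7*(-5) + J = -35 + J)
z(19) - 42774 = (-35 + 19) - 42774 = -16 - 42774 = -42790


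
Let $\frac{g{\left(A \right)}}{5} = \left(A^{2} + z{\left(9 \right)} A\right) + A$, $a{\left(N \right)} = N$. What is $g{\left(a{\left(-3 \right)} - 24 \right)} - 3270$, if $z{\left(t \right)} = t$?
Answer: $-975$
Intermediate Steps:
$g{\left(A \right)} = 5 A^{2} + 50 A$ ($g{\left(A \right)} = 5 \left(\left(A^{2} + 9 A\right) + A\right) = 5 \left(A^{2} + 10 A\right) = 5 A^{2} + 50 A$)
$g{\left(a{\left(-3 \right)} - 24 \right)} - 3270 = 5 \left(-3 - 24\right) \left(10 - 27\right) - 3270 = 5 \left(-27\right) \left(10 - 27\right) - 3270 = 5 \left(-27\right) \left(-17\right) - 3270 = 2295 - 3270 = -975$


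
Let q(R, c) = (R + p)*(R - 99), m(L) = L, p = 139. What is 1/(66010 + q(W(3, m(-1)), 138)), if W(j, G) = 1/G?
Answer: 1/52210 ≈ 1.9153e-5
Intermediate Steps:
q(R, c) = (-99 + R)*(139 + R) (q(R, c) = (R + 139)*(R - 99) = (139 + R)*(-99 + R) = (-99 + R)*(139 + R))
1/(66010 + q(W(3, m(-1)), 138)) = 1/(66010 + (-13761 + (1/(-1))² + 40/(-1))) = 1/(66010 + (-13761 + (-1)² + 40*(-1))) = 1/(66010 + (-13761 + 1 - 40)) = 1/(66010 - 13800) = 1/52210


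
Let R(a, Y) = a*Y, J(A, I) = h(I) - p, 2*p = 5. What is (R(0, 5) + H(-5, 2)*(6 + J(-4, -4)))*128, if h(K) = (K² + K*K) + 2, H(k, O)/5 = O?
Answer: 48000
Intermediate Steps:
p = 5/2 (p = (½)*5 = 5/2 ≈ 2.5000)
H(k, O) = 5*O
h(K) = 2 + 2*K² (h(K) = (K² + K²) + 2 = 2*K² + 2 = 2 + 2*K²)
J(A, I) = -½ + 2*I² (J(A, I) = (2 + 2*I²) - 1*5/2 = (2 + 2*I²) - 5/2 = -½ + 2*I²)
R(a, Y) = Y*a
(R(0, 5) + H(-5, 2)*(6 + J(-4, -4)))*128 = (5*0 + (5*2)*(6 + (-½ + 2*(-4)²)))*128 = (0 + 10*(6 + (-½ + 2*16)))*128 = (0 + 10*(6 + (-½ + 32)))*128 = (0 + 10*(6 + 63/2))*128 = (0 + 10*(75/2))*128 = (0 + 375)*128 = 375*128 = 48000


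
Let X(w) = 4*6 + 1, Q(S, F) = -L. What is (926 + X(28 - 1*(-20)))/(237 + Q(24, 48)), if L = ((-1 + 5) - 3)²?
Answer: 951/236 ≈ 4.0297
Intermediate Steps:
L = 1 (L = (4 - 3)² = 1² = 1)
Q(S, F) = -1 (Q(S, F) = -1*1 = -1)
X(w) = 25 (X(w) = 24 + 1 = 25)
(926 + X(28 - 1*(-20)))/(237 + Q(24, 48)) = (926 + 25)/(237 - 1) = 951/236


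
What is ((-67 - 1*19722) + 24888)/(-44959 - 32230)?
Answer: -5099/77189 ≈ -0.066059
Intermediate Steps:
((-67 - 1*19722) + 24888)/(-44959 - 32230) = ((-67 - 19722) + 24888)/(-77189) = (-19789 + 24888)*(-1/77189) = 5099*(-1/77189) = -5099/77189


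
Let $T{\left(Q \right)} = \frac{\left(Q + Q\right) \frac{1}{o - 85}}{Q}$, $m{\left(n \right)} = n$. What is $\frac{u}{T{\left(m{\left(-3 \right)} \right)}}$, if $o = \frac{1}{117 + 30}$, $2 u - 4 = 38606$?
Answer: $- \frac{40199445}{49} \approx -8.204 \cdot 10^{5}$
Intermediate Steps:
$u = 19305$ ($u = 2 + \frac{1}{2} \cdot 38606 = 2 + 19303 = 19305$)
$o = \frac{1}{147} \approx 0.0068027$
$T{\left(Q \right)} = - \frac{147}{6247}$ ($T{\left(Q \right)} = \frac{\left(Q + Q\right) \frac{1}{\frac{1}{147} - 85}}{Q} = \frac{2 Q \frac{1}{- \frac{12494}{147}}}{Q} = \frac{2 Q \left(- \frac{147}{12494}\right)}{Q} = \frac{\left(- \frac{147}{6247}\right) Q}{Q} = - \frac{147}{6247}$)
$\frac{u}{T{\left(m{\left(-3 \right)} \right)}} = \frac{19305}{- \frac{147}{6247}} = 19305 \left(- \frac{6247}{147}\right) = - \frac{40199445}{49}$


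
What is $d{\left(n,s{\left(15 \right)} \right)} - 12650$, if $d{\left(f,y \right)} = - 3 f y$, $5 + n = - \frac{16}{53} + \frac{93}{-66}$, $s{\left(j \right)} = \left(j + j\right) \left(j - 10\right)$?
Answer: $- \frac{5614325}{583} \approx -9630.1$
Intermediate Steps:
$s{\left(j \right)} = 2 j \left(-10 + j\right)$
$n = - \frac{7825}{1166}$ ($n = -5 + \left(- \frac{16}{53} + \frac{93}{-66}\right) = -5 + \left(\left(-16\right) \frac{1}{53} + 93 \left(- \frac{1}{66}\right)\right) = -5 - \frac{1995}{1166} = - \frac{7825}{1166} \approx -6.711$)
$d{\left(f,y \right)} = - 3 f y$
$d{\left(n,s{\left(15 \right)} \right)} - 12650 = \left(-3\right) \left(- \frac{7825}{1166}\right) 2 \cdot 15 \left(-10 + 15\right) - 12650 = \left(-3\right) \left(- \frac{7825}{1166}\right) 2 \cdot 15 \cdot 5 - 12650 = \left(-3\right) \left(- \frac{7825}{1166}\right) 150 - 12650 = \frac{1760625}{583} - 12650 = - \frac{5614325}{583}$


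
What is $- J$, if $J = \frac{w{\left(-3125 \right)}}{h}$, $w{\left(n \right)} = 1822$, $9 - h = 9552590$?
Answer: $\frac{1822}{9552581} \approx 0.00019073$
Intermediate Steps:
$h = -9552581$ ($h = 9 - 9552590 = -9552581$)
$J = - \frac{1822}{9552581}$ ($J = \frac{1822}{-9552581} = 1822 \left(- \frac{1}{9552581}\right) = - \frac{1822}{9552581} \approx -0.00019073$)
$- J = \left(-1\right) \left(- \frac{1822}{9552581}\right) = \frac{1822}{9552581}$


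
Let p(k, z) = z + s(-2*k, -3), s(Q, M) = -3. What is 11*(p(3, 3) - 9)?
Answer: -99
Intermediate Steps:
p(k, z) = -3 + z (p(k, z) = z - 3 = -3 + z)
11*(p(3, 3) - 9) = 11*((-3 + 3) - 9) = 11*(0 - 9) = 11*(-9) = -99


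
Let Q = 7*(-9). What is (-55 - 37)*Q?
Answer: 5796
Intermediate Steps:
Q = -63
(-55 - 37)*Q = (-55 - 37)*(-63) = -92*(-63) = 5796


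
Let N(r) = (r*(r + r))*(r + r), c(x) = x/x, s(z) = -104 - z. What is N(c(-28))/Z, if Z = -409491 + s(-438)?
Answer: -4/409157 ≈ -9.7762e-6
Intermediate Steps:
c(x) = 1
N(r) = 4*r³ (N(r) = (r*(2*r))*(2*r) = (2*r²)*(2*r) = 4*r³)
Z = -409157 (Z = -409491 + (-104 - 1*(-438)) = -409491 + (-104 + 438) = -409491 + 334 = -409157)
N(c(-28))/Z = (4*1³)/(-409157) = (4*1)*(-1/409157) = 4*(-1/409157) = -4/409157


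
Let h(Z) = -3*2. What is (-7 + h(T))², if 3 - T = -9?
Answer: 169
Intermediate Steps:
T = 12 (T = 3 - 1*(-9) = 3 + 9 = 12)
h(Z) = -6
(-7 + h(T))² = (-7 - 6)² = (-13)² = 169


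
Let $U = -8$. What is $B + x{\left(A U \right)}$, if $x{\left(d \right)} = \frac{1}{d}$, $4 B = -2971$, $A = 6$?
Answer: $- \frac{35653}{48} \approx -742.77$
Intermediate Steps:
$B = - \frac{2971}{4}$ ($B = \frac{1}{4} \left(-2971\right) = - \frac{2971}{4} \approx -742.75$)
$B + x{\left(A U \right)} = - \frac{2971}{4} + \frac{1}{6 \left(-8\right)} = - \frac{2971}{4} + \frac{1}{-48} = - \frac{2971}{4} - \frac{1}{48} = - \frac{35653}{48}$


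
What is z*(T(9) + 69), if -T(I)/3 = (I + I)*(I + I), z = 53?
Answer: -47859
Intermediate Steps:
T(I) = -12*I² (T(I) = -3*(I + I)*(I + I) = -3*2*I*2*I = -12*I²)
z*(T(9) + 69) = 53*(-12*9² + 69) = 53*(-12*81 + 69) = 53*(-972 + 69) = 53*(-903) = -47859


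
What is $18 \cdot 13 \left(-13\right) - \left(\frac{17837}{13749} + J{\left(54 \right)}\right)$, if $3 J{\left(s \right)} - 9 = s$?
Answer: $- \frac{42131024}{13749} \approx -3064.3$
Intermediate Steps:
$J{\left(s \right)} = 3 + \frac{s}{3}$
$18 \cdot 13 \left(-13\right) - \left(\frac{17837}{13749} + J{\left(54 \right)}\right) = 18 \cdot 13 \left(-13\right) - \left(\frac{17837}{13749} + \left(3 + \frac{1}{3} \cdot 54\right)\right) = 234 \left(-13\right) - \left(17837 \cdot \frac{1}{13749} + \left(3 + 18\right)\right) = -3042 - \left(\frac{17837}{13749} + 21\right) = -3042 - \frac{306566}{13749} = - \frac{42131024}{13749}$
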